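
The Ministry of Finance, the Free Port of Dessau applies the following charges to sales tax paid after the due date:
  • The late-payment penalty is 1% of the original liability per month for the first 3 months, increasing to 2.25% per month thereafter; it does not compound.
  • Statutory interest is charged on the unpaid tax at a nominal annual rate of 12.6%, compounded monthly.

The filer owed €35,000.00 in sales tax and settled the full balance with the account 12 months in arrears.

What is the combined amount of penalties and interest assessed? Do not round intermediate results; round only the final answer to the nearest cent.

€12,811.31

Penalty, months 1–3: 3 × 1% × €35,000.00 = €1,050.00
Penalty, months 4–12: 9 × 2.25% × €35,000.00 = €7,087.50
Interest (12.6%/yr ÷ 12 = 1.05%/month): €35,000.00 × ((1 + 0.0105)^12 − 1) = €4,673.8054…
Penalties + interest = €8,137.5000 + €4,673.8054… = €12,811.31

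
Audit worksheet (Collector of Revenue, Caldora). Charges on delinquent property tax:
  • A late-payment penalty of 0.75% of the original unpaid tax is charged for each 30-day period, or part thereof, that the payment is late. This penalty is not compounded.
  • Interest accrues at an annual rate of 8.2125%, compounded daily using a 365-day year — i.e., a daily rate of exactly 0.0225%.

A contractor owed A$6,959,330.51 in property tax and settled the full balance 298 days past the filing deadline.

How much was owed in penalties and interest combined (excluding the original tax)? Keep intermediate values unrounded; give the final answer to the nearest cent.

A$1,004,515.89

Penalty periods: ⌈298/30⌉ = 10; penalty = 10 × 0.75% × A$6,959,330.51 = A$521,949.79…
Interest: A$6,959,330.51 × ((1 + 0.000225)^298 − 1) = A$6,959,330.51 × 0.06934088… = A$482,566.0969…
Penalties + interest = A$521,949.7883… + A$482,566.0969… = A$1,004,515.89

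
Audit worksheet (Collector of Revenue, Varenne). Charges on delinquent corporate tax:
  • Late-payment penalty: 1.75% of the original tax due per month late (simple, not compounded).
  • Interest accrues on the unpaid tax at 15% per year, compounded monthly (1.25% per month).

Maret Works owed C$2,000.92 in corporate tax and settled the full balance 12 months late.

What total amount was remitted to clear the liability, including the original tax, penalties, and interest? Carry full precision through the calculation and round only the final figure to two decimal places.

Late-payment penalty = 1.75% × C$2,000.92 × 12 mo = C$420.19…
Interest: C$2,000.92 × ((1 + 0.0125)^12 − 1) = C$2,000.92 × 0.1607545… = C$321.6569…
Total = C$2,000.92 + C$420.1932 + C$321.6569… = C$2,742.77

C$2,742.77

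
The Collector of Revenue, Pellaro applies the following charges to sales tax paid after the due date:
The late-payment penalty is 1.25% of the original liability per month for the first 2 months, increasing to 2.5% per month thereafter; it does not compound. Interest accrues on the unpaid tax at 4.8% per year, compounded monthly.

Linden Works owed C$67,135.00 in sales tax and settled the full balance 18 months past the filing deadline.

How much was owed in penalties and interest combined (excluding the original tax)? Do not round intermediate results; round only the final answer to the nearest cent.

Penalty, months 1–2: 2 × 1.25% × C$67,135.00 = C$1,678.38…
Penalty, months 3–18: 16 × 2.5% × C$67,135.00 = C$26,854.00
Interest (4.8%/yr ÷ 12 = 0.4%/month): C$67,135.00 × ((1 + 0.004)^18 − 1) = C$5,001.6257…
Penalties + interest = C$28,532.3750 + C$5,001.6257… = C$33,534.00

C$33,534.00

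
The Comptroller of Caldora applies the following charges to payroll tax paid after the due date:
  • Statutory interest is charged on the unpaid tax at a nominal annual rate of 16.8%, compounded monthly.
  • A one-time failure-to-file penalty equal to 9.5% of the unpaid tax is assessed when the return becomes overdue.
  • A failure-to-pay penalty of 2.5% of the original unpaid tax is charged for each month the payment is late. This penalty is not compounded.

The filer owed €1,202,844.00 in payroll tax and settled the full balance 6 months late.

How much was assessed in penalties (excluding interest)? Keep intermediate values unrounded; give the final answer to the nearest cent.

Failure-to-file penalty: 9.5% × €1,202,844.00 = €114,270.18
Failure-to-pay penalty = 2.5% × €1,202,844.00 × 6 mo = €180,426.60
Total penalty = €114,270.18 + €180,426.60 = €294,696.78

€294,696.78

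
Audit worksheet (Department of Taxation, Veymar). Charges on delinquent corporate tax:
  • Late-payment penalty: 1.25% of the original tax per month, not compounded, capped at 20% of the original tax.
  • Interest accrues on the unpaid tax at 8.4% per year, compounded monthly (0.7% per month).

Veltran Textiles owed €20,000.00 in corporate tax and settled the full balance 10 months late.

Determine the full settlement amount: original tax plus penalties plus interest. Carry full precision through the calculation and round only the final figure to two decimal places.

€23,944.93

Penalty: 10 × 1.25% × €20,000.00 = €2,500.00 (below the 20% cap of €4,000.00)
Interest: €20,000.00 × ((1 + 0.007)^10 − 1) = €20,000.00 × 0.0722467… = €1,444.9334…
Total = €20,000.00 + €2,500.0000 + €1,444.9334… = €23,944.93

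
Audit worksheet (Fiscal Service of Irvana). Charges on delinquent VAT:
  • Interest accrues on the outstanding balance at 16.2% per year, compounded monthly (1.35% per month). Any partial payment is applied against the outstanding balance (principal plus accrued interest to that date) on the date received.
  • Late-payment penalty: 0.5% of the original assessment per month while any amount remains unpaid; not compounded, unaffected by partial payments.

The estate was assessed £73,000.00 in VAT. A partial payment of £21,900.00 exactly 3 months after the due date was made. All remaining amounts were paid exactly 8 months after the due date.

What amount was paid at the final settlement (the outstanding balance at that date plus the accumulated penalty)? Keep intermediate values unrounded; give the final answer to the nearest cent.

£60,768.04

Balance at month 3: £73,000.0000 × (1 + 0.0135)^3 = £75,996.5924…
After £21,900.00 payment: £75,996.5924… − £21,900.00 = £54,096.5924…
Balance at month 8: £54,096.5924… × (1 + 0.0135)^5 = £57,848.0434…
Penalty: 8 × 0.5% × £73,000.00 = £2,920.00
Final settlement = outstanding balance + penalty = £57,848.0434… + £2,920.00 = £60,768.04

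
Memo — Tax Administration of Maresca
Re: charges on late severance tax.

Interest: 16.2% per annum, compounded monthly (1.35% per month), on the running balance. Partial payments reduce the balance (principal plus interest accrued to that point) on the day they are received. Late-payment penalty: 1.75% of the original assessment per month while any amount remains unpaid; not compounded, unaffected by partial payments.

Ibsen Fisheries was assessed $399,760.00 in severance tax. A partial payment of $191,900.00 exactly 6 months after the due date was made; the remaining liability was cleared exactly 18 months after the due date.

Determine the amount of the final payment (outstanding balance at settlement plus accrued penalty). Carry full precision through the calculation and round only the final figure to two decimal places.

Balance at month 6: $399,760.0000 × (1 + 0.0135)^6 = $433,253.2753…
After $191,900.00 payment: $433,253.2753… − $191,900.00 = $241,353.2753…
Balance at month 18: $241,353.2753… × (1 + 0.0135)^12 = $283,490.3194…
Penalty: 18 × 1.75% × $399,760.00 = $125,924.40
Final settlement = outstanding balance + penalty = $283,490.3194… + $125,924.40 = $409,414.72

$409,414.72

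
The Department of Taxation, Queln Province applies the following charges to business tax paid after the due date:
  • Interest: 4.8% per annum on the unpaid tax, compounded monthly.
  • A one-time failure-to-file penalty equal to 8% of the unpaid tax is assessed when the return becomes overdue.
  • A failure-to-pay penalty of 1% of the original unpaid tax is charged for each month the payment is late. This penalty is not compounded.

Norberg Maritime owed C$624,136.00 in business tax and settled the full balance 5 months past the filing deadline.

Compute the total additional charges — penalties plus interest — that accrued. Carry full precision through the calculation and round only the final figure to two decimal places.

C$93,720.66

Failure-to-file penalty: 8% × C$624,136.00 = C$49,930.88
Failure-to-pay penalty = 1% × C$624,136.00 × 5 mo = C$31,206.80
Interest (4.8%/yr ÷ 12 = 0.4%/month): C$624,136.00 × ((1 + 0.004)^5 − 1) = C$12,582.9820…
Penalties + interest = C$81,137.6800 + C$12,582.9820… = C$93,720.66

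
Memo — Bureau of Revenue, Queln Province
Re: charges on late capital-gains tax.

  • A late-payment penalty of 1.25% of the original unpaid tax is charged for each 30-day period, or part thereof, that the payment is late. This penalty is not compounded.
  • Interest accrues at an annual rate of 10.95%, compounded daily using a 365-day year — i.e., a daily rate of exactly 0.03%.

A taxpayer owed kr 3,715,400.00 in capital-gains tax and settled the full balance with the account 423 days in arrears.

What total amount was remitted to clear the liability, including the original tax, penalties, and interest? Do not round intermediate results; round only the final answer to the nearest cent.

kr 4,914,663.78

Penalty periods: ⌈423/30⌉ = 15; penalty = 15 × 1.25% × kr 3,715,400.00 = kr 696,637.50
Interest: kr 3,715,400.00 × ((1 + 0.0003)^423 − 1) = kr 3,715,400.00 × 0.13528188… = kr 502,626.2813…
Total = kr 3,715,400.00 + kr 696,637.5000 + kr 502,626.2813… = kr 4,914,663.78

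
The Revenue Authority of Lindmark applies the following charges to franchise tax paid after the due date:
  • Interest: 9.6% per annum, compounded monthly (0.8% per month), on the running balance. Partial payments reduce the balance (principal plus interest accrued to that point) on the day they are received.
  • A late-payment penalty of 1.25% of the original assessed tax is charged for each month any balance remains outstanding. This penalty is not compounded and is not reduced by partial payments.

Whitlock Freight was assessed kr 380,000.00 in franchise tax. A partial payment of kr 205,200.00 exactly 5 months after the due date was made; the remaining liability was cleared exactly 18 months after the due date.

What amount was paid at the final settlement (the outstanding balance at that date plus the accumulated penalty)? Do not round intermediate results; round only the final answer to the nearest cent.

kr 296,508.78

Balance at month 5: kr 380,000.0000 × (1 + 0.008)^5 = kr 395,445.1534…
After kr 205,200.00 payment: kr 395,445.1534… − kr 205,200.00 = kr 190,245.1534…
Balance at month 18: kr 190,245.1534… × (1 + 0.008)^13 = kr 211,008.7764…
Penalty: 18 × 1.25% × kr 380,000.00 = kr 85,500.00
Final settlement = outstanding balance + penalty = kr 211,008.7764… + kr 85,500.00 = kr 296,508.78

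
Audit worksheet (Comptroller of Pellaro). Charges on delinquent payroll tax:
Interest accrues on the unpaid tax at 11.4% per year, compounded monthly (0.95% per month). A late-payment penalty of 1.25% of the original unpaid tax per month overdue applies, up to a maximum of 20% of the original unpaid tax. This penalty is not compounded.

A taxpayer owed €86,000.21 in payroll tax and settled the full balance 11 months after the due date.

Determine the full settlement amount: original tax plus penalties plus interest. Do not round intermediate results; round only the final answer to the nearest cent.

Penalty: 11 × 1.25% × €86,000.21 = €11,825.03… (below the 20% cap of €17,200.04…)
Interest: €86,000.21 × ((1 + 0.0095)^11 − 1) = €86,000.21 × 0.1096079… = €9,426.3059…
Total = €86,000.21 + €11,825.0289… + €9,426.3059… = €107,251.54

€107,251.54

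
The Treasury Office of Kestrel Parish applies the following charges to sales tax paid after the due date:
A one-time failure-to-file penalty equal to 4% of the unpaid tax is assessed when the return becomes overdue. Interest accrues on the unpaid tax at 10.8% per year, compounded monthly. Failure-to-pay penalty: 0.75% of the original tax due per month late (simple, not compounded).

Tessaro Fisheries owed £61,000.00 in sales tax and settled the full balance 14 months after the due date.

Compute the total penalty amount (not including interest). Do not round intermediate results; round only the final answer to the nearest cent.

£8,845.00

Failure-to-file penalty: 4% × £61,000.00 = £2,440.00
Failure-to-pay penalty = 0.75% × £61,000.00 × 14 mo = £6,405.00
Total penalty = £2,440.00 + £6,405.00 = £8,845.00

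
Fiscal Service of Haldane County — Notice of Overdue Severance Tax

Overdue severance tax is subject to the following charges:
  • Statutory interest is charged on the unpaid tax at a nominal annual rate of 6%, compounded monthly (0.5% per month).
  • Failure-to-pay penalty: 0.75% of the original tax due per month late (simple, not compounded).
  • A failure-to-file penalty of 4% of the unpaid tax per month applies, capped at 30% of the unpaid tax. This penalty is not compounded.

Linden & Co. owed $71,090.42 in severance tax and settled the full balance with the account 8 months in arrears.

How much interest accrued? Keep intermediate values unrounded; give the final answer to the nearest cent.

Interest: $71,090.42 × ((1 + 0.005)^8 − 1) = $71,090.42 × 0.0407070… = $2,893.8808…

$2,893.88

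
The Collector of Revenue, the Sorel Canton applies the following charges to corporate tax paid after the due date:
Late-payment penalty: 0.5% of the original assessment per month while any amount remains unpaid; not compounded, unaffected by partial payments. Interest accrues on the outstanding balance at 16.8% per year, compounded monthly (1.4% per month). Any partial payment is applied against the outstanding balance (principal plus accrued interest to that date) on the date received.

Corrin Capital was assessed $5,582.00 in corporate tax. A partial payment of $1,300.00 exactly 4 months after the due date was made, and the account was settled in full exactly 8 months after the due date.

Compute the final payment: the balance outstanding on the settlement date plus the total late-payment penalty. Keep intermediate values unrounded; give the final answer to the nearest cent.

$5,087.63

Balance at month 4: $5,582.0000 × (1 + 0.014)^4 = $5,901.2179…
After $1,300.00 payment: $5,901.2179… − $1,300.00 = $4,601.2179…
Balance at month 8: $4,601.2179… × (1 + 0.014)^4 = $4,864.3478…
Penalty: 8 × 0.5% × $5,582.00 = $223.28
Final settlement = outstanding balance + penalty = $4,864.3478… + $223.28 = $5,087.63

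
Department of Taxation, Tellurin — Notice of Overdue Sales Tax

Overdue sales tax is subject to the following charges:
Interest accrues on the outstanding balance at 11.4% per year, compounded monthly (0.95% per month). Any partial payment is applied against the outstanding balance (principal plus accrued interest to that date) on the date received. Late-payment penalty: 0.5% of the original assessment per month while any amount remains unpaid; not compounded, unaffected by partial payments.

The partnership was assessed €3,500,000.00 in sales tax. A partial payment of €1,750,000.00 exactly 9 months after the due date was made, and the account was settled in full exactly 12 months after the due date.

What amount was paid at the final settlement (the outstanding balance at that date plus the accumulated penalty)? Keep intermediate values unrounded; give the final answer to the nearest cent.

Balance at month 9: €3,500,000.0000 × (1 + 0.0095)^9 = €3,810,877.1946…
After €1,750,000.00 payment: €3,810,877.1946… − €1,750,000.00 = €2,060,877.1946…
Balance at month 12: €2,060,877.1946… × (1 + 0.0095)^3 = €2,120,171.9441…
Penalty: 12 × 0.5% × €3,500,000.00 = €210,000.00
Final settlement = outstanding balance + penalty = €2,120,171.9441… + €210,000.00 = €2,330,171.94

€2,330,171.94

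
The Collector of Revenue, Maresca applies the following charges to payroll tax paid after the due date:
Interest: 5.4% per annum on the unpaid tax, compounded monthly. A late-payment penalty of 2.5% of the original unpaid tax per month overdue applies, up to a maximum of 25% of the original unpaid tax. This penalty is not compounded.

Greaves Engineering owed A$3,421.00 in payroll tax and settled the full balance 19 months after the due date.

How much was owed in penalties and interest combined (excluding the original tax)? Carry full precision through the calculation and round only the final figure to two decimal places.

A$1,159.90

Penalty (uncapped): 19 × 2.5% × A$3,421.00 = A$1,624.98…; cap = 25% × A$3,421.00 = A$855.25 → penalty = A$855.25
Interest (5.4%/yr ÷ 12 = 0.45%/month): A$3,421.00 × ((1 + 0.0045)^19 − 1) = A$304.6492…
Penalties + interest = A$855.2500 + A$304.6492… = A$1,159.90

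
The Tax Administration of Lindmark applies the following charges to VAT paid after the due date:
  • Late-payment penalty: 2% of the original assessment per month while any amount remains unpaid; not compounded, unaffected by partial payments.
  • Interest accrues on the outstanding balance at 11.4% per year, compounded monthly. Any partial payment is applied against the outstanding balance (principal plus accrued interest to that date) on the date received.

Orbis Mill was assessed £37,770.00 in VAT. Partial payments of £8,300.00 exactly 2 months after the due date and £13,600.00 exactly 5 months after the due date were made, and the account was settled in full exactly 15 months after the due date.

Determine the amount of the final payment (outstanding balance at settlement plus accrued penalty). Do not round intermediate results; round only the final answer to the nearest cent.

£30,522.09

Monthly rate = 11.4% ÷ 12 = 0.95%
Balance at month 2: £37,770.0000 × (1 + 0.0095)^2 = £38,491.0387…
After £8,300.00 payment: £38,491.0387… − £8,300.00 = £30,191.0387…
Balance at month 5: £30,191.0387… × (1 + 0.0095)^3 = £31,059.6835…
After £13,600.00 payment: £31,059.6835… − £13,600.00 = £17,459.6835…
Balance at month 15: £17,459.6835… × (1 + 0.0095)^10 = £19,191.0881…
Penalty: 15 × 2% × £37,770.00 = £11,331.00
Final settlement = outstanding balance + penalty = £19,191.0881… + £11,331.00 = £30,522.09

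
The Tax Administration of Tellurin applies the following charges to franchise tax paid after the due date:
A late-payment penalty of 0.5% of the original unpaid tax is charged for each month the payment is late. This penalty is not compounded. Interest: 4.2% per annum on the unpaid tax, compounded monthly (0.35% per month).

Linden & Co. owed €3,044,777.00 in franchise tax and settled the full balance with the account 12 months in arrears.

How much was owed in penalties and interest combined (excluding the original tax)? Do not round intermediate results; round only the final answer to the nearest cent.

Late-payment penalty = 0.5% × €3,044,777.00 × 12 mo = €182,686.62
Interest: €3,044,777.00 × ((1 + 0.0035)^12 − 1) = €3,044,777.00 × 0.0428180… = €130,371.2835…
Penalties + interest = €182,686.6200 + €130,371.2835… = €313,057.90

€313,057.90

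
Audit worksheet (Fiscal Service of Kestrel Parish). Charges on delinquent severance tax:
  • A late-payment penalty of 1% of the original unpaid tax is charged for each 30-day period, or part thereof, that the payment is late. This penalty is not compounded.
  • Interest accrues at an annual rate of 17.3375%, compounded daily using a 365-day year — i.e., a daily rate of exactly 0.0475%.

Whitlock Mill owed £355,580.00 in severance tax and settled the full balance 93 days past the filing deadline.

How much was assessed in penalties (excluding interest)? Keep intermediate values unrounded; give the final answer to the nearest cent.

Penalty periods: ⌈93/30⌉ = 4; penalty = 4 × 1% × £355,580.00 = £14,223.20

£14,223.20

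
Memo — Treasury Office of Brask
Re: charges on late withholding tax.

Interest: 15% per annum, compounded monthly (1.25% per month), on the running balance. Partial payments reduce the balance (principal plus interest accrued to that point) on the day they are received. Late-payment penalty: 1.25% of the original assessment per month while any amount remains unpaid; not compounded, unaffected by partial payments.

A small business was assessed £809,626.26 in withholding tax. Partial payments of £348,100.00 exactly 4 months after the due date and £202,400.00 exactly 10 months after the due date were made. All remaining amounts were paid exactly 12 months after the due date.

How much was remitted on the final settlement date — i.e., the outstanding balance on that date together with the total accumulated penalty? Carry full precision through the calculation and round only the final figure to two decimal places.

Balance at month 4: £809,626.2600 × (1 + 0.0125)^4 = £850,872.9426…
After £348,100.00 payment: £850,872.9426… − £348,100.00 = £502,772.9426…
Balance at month 10: £502,772.9426… × (1 + 0.0125)^6 = £541,679.1120…
After £202,400.00 payment: £541,679.1120… − £202,400.00 = £339,279.1120…
Balance at month 12: £339,279.1120… × (1 + 0.0125)^2 = £347,814.1021…
Penalty: 12 × 1.25% × £809,626.26 = £121,443.94…
Final settlement = outstanding balance + penalty = £347,814.1021… + £121,443.94… = £469,258.04

£469,258.04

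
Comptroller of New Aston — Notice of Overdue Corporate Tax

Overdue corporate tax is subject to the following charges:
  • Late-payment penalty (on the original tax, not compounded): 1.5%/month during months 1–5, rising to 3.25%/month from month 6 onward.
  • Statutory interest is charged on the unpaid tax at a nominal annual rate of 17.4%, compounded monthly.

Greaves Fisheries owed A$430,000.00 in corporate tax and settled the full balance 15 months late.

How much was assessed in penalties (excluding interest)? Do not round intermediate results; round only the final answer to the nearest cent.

A$172,000.00

Penalty, months 1–5: 5 × 1.5% × A$430,000.00 = A$32,250.00
Penalty, months 6–15: 10 × 3.25% × A$430,000.00 = A$139,750.00
Total penalty = A$32,250.00 + A$139,750.00 = A$172,000.00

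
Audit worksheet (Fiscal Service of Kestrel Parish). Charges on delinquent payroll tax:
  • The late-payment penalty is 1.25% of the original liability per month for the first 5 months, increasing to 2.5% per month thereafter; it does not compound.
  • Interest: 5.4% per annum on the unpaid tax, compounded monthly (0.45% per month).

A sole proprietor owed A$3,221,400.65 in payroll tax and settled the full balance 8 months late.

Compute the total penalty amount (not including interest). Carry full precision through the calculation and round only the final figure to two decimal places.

A$442,942.59

Penalty, months 1–5: 5 × 1.25% × A$3,221,400.65 = A$201,337.54…
Penalty, months 6–8: 3 × 2.5% × A$3,221,400.65 = A$241,605.05…
Total penalty = A$201,337.54… + A$241,605.05… = A$442,942.59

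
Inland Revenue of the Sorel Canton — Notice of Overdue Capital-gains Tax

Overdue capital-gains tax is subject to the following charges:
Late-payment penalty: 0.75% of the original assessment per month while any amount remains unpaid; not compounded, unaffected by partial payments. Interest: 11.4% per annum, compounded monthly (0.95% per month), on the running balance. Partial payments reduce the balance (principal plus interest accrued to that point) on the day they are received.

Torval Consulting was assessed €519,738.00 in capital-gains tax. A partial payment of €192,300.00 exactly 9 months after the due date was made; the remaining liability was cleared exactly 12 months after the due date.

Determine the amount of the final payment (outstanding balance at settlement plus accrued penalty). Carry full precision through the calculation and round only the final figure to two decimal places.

Balance at month 9: €519,738.0000 × (1 + 0.0095)^9 = €565,902.1975…
After €192,300.00 payment: €565,902.1975… − €192,300.00 = €373,602.1975…
Balance at month 12: €373,602.1975… × (1 + 0.0095)^3 = €384,351.3333…
Penalty: 12 × 0.75% × €519,738.00 = €46,776.42
Final settlement = outstanding balance + penalty = €384,351.3333… + €46,776.42 = €431,127.75

€431,127.75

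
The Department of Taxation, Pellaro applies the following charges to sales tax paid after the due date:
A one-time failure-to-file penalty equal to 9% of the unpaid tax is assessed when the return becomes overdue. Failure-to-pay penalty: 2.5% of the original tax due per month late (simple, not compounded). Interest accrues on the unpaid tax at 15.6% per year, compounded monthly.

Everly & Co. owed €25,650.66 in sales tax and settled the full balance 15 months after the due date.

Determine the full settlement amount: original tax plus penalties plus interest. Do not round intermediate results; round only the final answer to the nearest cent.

Failure-to-file penalty: 9% × €25,650.66 = €2,308.56…
Failure-to-pay penalty = 2.5% × €25,650.66 × 15 mo = €9,619.00…
Interest (15.6%/yr ÷ 12 = 1.3%/month): €25,650.66 × ((1 + 0.013)^15 − 1) = €5,483.7202…
Total = €25,650.66 + €11,927.5569 + €5,483.7202… = €43,061.94

€43,061.94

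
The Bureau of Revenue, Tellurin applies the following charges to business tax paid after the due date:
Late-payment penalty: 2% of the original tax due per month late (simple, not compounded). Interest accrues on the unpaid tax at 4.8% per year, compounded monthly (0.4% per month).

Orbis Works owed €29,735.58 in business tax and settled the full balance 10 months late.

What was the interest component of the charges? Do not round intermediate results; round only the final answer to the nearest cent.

€1,211.06

Interest: €29,735.58 × ((1 + 0.004)^10 − 1) = €29,735.58 × 0.0407277… = €1,211.0628…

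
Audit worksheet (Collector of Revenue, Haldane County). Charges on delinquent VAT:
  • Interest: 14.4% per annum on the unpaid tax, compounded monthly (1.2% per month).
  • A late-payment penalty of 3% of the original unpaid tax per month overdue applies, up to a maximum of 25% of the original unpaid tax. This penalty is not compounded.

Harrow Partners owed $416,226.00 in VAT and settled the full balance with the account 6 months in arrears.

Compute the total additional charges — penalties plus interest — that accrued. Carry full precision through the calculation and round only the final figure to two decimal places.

$105,802.52

Penalty: 6 × 3% × $416,226.00 = $74,920.68 (below the 25% cap of $104,056.50)
Interest: $416,226.00 × ((1 + 0.012)^6 − 1) = $416,226.00 × 0.0741949… = $30,881.8350…
Penalties + interest = $74,920.6800 + $30,881.8350… = $105,802.52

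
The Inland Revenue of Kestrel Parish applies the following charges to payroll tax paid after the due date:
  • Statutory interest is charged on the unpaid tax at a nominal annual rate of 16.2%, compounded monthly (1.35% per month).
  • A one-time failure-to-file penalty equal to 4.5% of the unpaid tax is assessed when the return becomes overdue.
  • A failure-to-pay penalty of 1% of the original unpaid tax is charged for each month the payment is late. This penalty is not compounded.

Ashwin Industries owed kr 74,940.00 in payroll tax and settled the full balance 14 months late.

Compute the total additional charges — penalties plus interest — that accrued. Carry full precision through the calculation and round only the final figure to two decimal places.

kr 29,340.10

Failure-to-file penalty: 4.5% × kr 74,940.00 = kr 3,372.30
Failure-to-pay penalty = 1% × kr 74,940.00 × 14 mo = kr 10,491.60
Interest: kr 74,940.00 × ((1 + 0.0135)^14 − 1) = kr 74,940.00 × 0.2065145… = kr 15,476.1960…
Penalties + interest = kr 13,863.9000 + kr 15,476.1960… = kr 29,340.10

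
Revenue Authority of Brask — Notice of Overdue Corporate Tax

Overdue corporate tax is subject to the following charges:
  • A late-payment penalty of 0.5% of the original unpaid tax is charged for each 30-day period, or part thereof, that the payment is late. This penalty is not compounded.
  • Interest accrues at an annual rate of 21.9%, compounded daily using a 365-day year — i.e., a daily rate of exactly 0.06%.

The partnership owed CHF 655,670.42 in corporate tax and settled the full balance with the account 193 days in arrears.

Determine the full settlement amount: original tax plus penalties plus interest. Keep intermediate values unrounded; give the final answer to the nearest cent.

CHF 759,090.83

Penalty periods: ⌈193/30⌉ = 7; penalty = 7 × 0.5% × CHF 655,670.42 = CHF 22,948.46…
Interest: CHF 655,670.42 × ((1 + 0.0006)^193 − 1) = CHF 655,670.42 × 0.12273231… = CHF 80,471.9430…
Total = CHF 655,670.42 + CHF 22,948.4647 + CHF 80,471.9430… = CHF 759,090.83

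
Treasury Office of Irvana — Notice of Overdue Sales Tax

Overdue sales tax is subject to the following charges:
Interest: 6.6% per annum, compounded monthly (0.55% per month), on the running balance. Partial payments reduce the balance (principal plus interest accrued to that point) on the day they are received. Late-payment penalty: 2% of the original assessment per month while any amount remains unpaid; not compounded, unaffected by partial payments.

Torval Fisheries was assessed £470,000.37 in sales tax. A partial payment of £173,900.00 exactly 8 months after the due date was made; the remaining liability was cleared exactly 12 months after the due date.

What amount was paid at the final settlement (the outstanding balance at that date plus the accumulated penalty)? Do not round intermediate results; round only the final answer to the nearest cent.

Balance at month 8: £470,000.3700 × (1 + 0.0055)^8 = £491,082.8858…
After £173,900.00 payment: £491,082.8858… − £173,900.00 = £317,182.8858…
Balance at month 12: £317,182.8858… × (1 + 0.0055)^4 = £324,218.6894…
Penalty: 12 × 2% × £470,000.37 = £112,800.09…
Final settlement = outstanding balance + penalty = £324,218.6894… + £112,800.09… = £437,018.78

£437,018.78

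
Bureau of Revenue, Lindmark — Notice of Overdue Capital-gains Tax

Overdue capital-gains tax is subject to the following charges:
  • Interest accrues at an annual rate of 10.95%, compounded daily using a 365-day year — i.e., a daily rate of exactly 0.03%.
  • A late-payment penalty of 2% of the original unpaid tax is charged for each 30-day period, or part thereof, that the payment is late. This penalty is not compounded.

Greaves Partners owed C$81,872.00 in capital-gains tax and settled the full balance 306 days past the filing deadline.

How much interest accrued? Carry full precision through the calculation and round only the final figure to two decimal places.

Interest: C$81,872.00 × ((1 + 0.0003)^306 − 1) = C$81,872.00 × 0.09613048… = C$7,870.3947…

C$7,870.39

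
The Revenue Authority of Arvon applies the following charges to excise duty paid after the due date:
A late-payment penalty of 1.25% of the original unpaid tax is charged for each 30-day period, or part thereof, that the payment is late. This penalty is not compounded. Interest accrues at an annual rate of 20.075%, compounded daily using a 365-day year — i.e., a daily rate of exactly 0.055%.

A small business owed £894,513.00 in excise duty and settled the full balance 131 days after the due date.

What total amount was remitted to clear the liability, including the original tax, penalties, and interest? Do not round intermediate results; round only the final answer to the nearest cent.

£1,017,229.26

Penalty periods: ⌈131/30⌉ = 5; penalty = 5 × 1.25% × £894,513.00 = £55,907.06…
Interest: £894,513.00 × ((1 + 0.00055)^131 − 1) = £894,513.00 × 0.07468779… = £66,809.2010…
Total = £894,513.00 + £55,907.0625 + £66,809.2010… = £1,017,229.26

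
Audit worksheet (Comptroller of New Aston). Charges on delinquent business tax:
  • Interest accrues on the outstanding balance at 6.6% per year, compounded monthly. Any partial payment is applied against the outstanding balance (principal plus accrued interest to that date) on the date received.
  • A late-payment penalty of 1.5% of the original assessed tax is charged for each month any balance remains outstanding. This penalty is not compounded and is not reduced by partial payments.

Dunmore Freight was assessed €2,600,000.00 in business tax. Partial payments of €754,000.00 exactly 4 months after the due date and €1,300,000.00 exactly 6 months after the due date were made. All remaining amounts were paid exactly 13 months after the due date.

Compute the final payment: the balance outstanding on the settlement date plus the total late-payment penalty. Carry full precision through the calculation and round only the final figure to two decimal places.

€1,156,121.97

Monthly rate = 6.6% ÷ 12 = 0.55%
Balance at month 4: €2,600,000.0000 × (1 + 0.0055)^4 = €2,657,673.6327…
After €754,000.00 payment: €2,657,673.6327… − €754,000.00 = €1,903,673.6327…
Balance at month 6: €1,903,673.6327… × (1 + 0.0055)^2 = €1,924,671.6288…
After €1,300,000.00 payment: €1,924,671.6288… − €1,300,000.00 = €624,671.6288…
Balance at month 13: €624,671.6288… × (1 + 0.0055)^7 = €649,121.9667…
Penalty: 13 × 1.5% × €2,600,000.00 = €507,000.00
Final settlement = outstanding balance + penalty = €649,121.9667… + €507,000.00 = €1,156,121.97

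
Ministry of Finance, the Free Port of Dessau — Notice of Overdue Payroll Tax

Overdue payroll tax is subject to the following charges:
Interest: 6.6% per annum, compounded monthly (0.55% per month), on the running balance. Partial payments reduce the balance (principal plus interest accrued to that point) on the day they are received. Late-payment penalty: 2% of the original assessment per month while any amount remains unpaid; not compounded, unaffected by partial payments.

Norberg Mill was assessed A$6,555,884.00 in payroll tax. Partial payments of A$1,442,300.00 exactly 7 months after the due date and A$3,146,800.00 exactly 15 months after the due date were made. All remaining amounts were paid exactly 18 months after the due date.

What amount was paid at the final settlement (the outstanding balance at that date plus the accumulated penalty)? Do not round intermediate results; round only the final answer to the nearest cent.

A$4,865,278.60

Balance at month 7: A$6,555,884.0000 × (1 + 0.0055)^7 = A$6,812,488.5457…
After A$1,442,300.00 payment: A$6,812,488.5457… − A$1,442,300.00 = A$5,370,188.5457…
Balance at month 15: A$5,370,188.5457… × (1 + 0.0055)^8 = A$5,611,075.7710…
After A$3,146,800.00 payment: A$5,611,075.7710… − A$3,146,800.00 = A$2,464,275.7710…
Balance at month 18: A$2,464,275.7710… × (1 + 0.0055)^3 = A$2,505,160.3642…
Penalty: 18 × 2% × A$6,555,884.00 = A$2,360,118.24
Final settlement = outstanding balance + penalty = A$2,505,160.3642… + A$2,360,118.24 = A$4,865,278.60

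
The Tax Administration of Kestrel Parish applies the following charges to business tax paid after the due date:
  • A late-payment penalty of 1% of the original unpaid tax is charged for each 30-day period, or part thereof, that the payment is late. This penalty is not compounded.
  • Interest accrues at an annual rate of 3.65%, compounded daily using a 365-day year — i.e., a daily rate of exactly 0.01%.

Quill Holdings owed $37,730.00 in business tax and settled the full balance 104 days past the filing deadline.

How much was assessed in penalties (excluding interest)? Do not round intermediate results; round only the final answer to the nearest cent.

$1,509.20

Penalty periods: ⌈104/30⌉ = 4; penalty = 4 × 1% × $37,730.00 = $1,509.20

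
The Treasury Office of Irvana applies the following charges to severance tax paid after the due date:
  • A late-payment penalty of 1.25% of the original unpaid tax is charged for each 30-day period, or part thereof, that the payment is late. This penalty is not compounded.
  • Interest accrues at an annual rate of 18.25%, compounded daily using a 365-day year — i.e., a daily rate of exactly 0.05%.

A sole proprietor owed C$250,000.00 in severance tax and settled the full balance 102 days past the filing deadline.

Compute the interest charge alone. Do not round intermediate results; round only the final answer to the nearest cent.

C$13,077.37

Interest: C$250,000.00 × ((1 + 0.0005)^102 − 1) = C$250,000.00 × 0.05230948… = C$13,077.3702…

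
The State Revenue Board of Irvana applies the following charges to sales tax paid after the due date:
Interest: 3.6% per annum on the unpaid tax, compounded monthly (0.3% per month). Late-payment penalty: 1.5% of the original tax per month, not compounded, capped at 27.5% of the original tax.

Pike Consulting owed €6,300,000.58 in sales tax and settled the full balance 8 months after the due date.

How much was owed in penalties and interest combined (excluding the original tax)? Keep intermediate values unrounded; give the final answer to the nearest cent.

Penalty: 8 × 1.5% × €6,300,000.58 = €756,000.07… (below the 27.5% cap of €1,732,500.16…)
Interest: €6,300,000.58 × ((1 + 0.003)^8 − 1) = €6,300,000.58 × 0.0242535… = €152,797.1755…
Penalties + interest = €756,000.0696 + €152,797.1755… = €908,797.25

€908,797.25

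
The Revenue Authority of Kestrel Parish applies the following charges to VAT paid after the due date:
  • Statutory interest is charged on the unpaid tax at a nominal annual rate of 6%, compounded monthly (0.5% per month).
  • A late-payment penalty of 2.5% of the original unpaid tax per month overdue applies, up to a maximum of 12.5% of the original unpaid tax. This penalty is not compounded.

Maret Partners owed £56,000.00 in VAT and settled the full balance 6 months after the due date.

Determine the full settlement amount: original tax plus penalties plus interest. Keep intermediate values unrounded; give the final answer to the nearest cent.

£64,701.14

Penalty (uncapped): 6 × 2.5% × £56,000.00 = £8,400.00; cap = 12.5% × £56,000.00 = £7,000.00 → penalty = £7,000.00
Interest: £56,000.00 × ((1 + 0.005)^6 − 1) = £56,000.00 × 0.0303775… = £1,701.1405…
Total = £56,000.00 + £7,000.0000 + £1,701.1405… = £64,701.14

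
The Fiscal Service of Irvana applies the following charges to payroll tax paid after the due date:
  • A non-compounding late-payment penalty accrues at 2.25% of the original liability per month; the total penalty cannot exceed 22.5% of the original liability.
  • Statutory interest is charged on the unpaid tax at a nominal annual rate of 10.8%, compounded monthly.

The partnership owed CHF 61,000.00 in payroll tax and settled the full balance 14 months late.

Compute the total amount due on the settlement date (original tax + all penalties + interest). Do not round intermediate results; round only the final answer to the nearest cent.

Penalty (uncapped): 14 × 2.25% × CHF 61,000.00 = CHF 19,215.00; cap = 22.5% × CHF 61,000.00 = CHF 13,725.00 → penalty = CHF 13,725.00
Interest (10.8%/yr ÷ 12 = 0.9%/month): CHF 61,000.00 × ((1 + 0.009)^14 − 1) = CHF 8,152.2256…
Total = CHF 61,000.00 + CHF 13,725.0000 + CHF 8,152.2256… = CHF 82,877.23

CHF 82,877.23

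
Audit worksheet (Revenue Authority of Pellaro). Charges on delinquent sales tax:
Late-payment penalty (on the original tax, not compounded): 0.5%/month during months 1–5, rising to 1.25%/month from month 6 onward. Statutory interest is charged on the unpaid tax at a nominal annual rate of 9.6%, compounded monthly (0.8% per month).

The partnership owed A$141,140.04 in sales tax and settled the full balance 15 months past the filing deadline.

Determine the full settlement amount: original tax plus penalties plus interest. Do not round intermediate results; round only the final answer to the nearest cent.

Penalty, months 1–5: 5 × 0.5% × A$141,140.04 = A$3,528.50…
Penalty, months 6–15: 10 × 1.25% × A$141,140.04 = A$17,642.51…
Interest: A$141,140.04 × ((1 + 0.008)^15 − 1) = A$141,140.04 × 0.1269587… = A$17,918.9490…
Total = A$141,140.04 + A$21,171.0060 + A$17,918.9490… = A$180,230.00

A$180,230.00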